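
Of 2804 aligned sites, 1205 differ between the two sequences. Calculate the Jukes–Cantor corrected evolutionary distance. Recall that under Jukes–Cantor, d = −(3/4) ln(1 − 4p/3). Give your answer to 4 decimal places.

p = 1205/2804 ≈ 0.429743.
d = −(3/4) ln(1 − 4p/3) = −0.75 ln(1 − 0.572991) = −0.75 ln(0.427009)
  = −0.75 × (-0.850950) = 0.638213 substitutions/site.

0.6382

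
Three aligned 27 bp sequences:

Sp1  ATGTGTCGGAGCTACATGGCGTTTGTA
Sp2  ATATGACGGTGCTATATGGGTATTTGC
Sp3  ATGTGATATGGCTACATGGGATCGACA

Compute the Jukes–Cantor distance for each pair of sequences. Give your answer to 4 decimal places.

d(Sp1,Sp2) = 0.5107, d(Sp1,Sp3) = 0.5876, d(Sp2,Sp3) = 0.7704

Sp1–Sp2: 10/27 sites differ → p ≈ 0.37037, d = −0.75 ln(1 − 0.493827) = 0.510658 ≈ 0.5107.
Sp1–Sp3: 11/27 sites differ → p ≈ 0.407407, d = −0.75 ln(1 − 0.543209) = 0.587647 ≈ 0.5876.
Sp2–Sp3: 13/27 sites differ → p ≈ 0.481481, d = −0.75 ln(1 − 0.641975) = 0.770364 ≈ 0.7704.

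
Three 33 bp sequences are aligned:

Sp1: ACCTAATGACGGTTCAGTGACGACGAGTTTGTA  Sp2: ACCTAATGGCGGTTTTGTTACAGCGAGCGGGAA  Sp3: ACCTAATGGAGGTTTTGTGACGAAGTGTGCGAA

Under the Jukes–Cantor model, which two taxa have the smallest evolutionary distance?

Sp2 and Sp3

Sp1–Sp2: 10/33 differ, p = 0.303, d = 0.388.
Sp1–Sp3: 9/33 differ, p = 0.273, d = 0.339.
Sp2–Sp3: 8/33 differ, p = 0.242, d = 0.293.
The smallest distance is between Sp2 and Sp3.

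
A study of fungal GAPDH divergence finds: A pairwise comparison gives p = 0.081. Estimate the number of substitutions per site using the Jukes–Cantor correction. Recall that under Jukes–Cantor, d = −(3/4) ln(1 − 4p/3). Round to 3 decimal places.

0.086

d = −(3/4) ln(1 − 4p/3) = −0.75 ln(1 − 0.108) = −0.75 ln(0.892)
  = −0.75 × (-0.114289) = 0.085717 substitutions/site.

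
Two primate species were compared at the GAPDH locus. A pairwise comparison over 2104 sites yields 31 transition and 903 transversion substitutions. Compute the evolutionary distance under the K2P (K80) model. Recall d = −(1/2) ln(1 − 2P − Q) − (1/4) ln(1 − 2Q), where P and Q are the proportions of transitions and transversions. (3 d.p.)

0.795

P = 31/2104 ≈ 0.014734 and Q = 903/2104 ≈ 0.429183.
Under the Kimura two-parameter model, d = −½ ln(1 − 2P − Q) − ¼ ln(1 − 2Q).
1 − 2P − Q = 0.541349, giving −½ ln(0.541349) = 0.306846.
1 − 2Q = 0.141634, giving −¼ ln(0.141634) = 0.488627.
d = 0.306846 + 0.488627 = 0.795473.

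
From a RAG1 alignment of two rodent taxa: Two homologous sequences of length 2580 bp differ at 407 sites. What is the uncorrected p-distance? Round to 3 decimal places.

0.158

p = 407/2580 = 0.157751… ≈ 0.158 (to 3 d.p.).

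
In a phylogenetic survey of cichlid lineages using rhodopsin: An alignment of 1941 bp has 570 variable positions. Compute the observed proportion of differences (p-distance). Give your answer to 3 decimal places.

0.294

p = 570/1941 = 0.293663… ≈ 0.294 (to 3 d.p.).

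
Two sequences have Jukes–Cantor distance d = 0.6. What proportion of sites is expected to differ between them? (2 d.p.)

0.41

p = (3/4)(1 − e^(−4d/3)) = 0.75 × (1 − e^(-0.8)) = 0.75 × (1 − 0.449329) = 0.413003.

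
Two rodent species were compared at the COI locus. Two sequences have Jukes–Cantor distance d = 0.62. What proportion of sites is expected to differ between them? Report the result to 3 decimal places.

p = (3/4)(1 − e^(−4d/3)) = 0.75 × (1 − e^(-0.826667)) = 0.75 × (1 − 0.437505) = 0.421871.

0.422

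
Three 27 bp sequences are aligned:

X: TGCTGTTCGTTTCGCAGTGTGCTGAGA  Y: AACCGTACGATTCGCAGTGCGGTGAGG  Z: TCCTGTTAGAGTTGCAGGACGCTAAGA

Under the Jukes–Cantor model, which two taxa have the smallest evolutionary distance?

X and Y

X–Y: 8/27 differ, p = 0.296, d = 0.377.
X–Z: 9/27 differ, p = 0.333, d = 0.441.
Y–Z: 12/27 differ, p = 0.444, d = 0.673.
The smallest distance is between X and Y.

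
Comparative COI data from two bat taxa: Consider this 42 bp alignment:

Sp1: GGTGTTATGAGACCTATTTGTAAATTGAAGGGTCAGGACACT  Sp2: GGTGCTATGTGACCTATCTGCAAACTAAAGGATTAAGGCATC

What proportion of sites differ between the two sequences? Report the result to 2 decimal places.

The sequences differ at 12 of 42 positions.
p = 12/42 = 0.285714… ≈ 0.29 (to 2 d.p.).

0.29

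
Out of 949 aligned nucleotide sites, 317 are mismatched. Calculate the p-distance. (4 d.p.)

p = 317/949 = 0.334035… ≈ 0.3340 (to 4 d.p.).

0.3340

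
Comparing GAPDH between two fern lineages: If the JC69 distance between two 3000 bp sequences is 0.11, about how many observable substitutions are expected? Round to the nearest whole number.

307

Invert JC69: p = (3/4)(1 − e^(−4d/3)) = 0.75 × (1 − e^(-0.146667)) = 0.75 × (1 − 0.863582) = 0.102314.
Expected differing sites = pL ≈ 0.102314 × 3000 = 306.942 ≈ 307.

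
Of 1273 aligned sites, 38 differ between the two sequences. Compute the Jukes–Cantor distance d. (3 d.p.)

0.030

p = 38/1273 ≈ 0.029851.
d = −(3/4) ln(1 − 4p/3) = −0.75 ln(1 − 0.039801) = −0.75 ln(0.960199)
  = −0.75 × (-0.040615) = 0.030461 substitutions/site.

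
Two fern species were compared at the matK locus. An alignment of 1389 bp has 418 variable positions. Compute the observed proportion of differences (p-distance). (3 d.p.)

0.301

p = 418/1389 = 0.300935… ≈ 0.301 (to 3 d.p.).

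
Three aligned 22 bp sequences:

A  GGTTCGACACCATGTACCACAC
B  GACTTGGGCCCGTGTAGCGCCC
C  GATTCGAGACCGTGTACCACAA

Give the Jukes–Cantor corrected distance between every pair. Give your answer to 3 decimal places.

A–B: 10/22 sites differ → p ≈ 0.454545, d = −0.75 ln(1 − 0.60606) = 0.698667 ≈ 0.699.
A–C: 4/22 sites differ → p ≈ 0.181818, d = −0.75 ln(1 − 0.242424) = 0.208224 ≈ 0.208.
B–C: 8/22 sites differ → p ≈ 0.363636, d = −0.75 ln(1 − 0.484848) = 0.497470 ≈ 0.497.

d(A,B) = 0.699, d(A,C) = 0.208, d(B,C) = 0.497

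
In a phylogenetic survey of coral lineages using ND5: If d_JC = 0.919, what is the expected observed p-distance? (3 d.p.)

p = (3/4)(1 − e^(−4d/3)) = 0.75 × (1 − e^(-1.225333)) = 0.75 × (1 − 0.293660) = 0.529755.

0.530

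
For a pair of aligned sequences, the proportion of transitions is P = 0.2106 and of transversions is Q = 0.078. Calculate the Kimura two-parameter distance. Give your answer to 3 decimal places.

0.388

Under the Kimura two-parameter model, d = −½ ln(1 − 2P − Q) − ¼ ln(1 − 2Q).
1 − 2P − Q = 0.5008, giving −½ ln(0.5008) = 0.345774.
1 − 2Q = 0.844, giving −¼ ln(0.844) = 0.042401.
d = 0.345774 + 0.042401 = 0.388175.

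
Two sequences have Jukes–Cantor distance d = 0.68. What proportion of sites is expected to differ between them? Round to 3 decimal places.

0.447

p = (3/4)(1 − e^(−4d/3)) = 0.75 × (1 − e^(-0.906667)) = 0.75 × (1 − 0.403868) = 0.447099.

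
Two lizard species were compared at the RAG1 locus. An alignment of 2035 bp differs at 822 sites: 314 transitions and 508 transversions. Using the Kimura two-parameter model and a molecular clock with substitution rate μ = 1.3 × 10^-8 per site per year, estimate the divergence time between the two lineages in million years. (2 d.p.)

P = 314/2035 ≈ 0.1543 and Q = 508/2035 ≈ 0.249631.
Under the Kimura two-parameter model, d = −½ ln(1 − 2P − Q) − ¼ ln(1 − 2Q).
1 − 2P − Q = 0.441769, giving −½ ln(0.441769) = 0.408484.
1 − 2Q = 0.500738, giving −¼ ln(0.500738) = 0.172918.
d = 0.408484 + 0.172918 = 0.581402.
Under a molecular clock d = 2μt, so t = d/(2μ) = 0.581402 / (2 × 1.3 × 10^-8) = 22.36 million years.

22.36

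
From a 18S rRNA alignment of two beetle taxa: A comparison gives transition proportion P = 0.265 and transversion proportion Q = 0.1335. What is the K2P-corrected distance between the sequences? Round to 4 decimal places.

0.6222

Under the Kimura two-parameter model, d = −½ ln(1 − 2P − Q) − ¼ ln(1 − 2Q).
1 − 2P − Q = 0.3365, giving −½ ln(0.3365) = 0.544579.
1 − 2Q = 0.733, giving −¼ ln(0.733) = 0.077652.
d = 0.544579 + 0.077652 = 0.622231.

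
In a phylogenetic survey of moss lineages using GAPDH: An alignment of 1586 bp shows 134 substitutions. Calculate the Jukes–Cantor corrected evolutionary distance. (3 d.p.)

p = 134/1586 ≈ 0.084489.
d = −(3/4) ln(1 − 4p/3) = −0.75 ln(1 − 0.112652) = −0.75 ln(0.887348)
  = −0.75 × (-0.119518) = 0.089639 substitutions/site.

0.090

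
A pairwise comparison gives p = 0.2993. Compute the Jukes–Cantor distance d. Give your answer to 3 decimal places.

d = −(3/4) ln(1 − 4p/3) = −0.75 ln(1 − 0.399067) = −0.75 ln(0.600933)
  = −0.75 × (-0.509272) = 0.381954 substitutions/site.

0.382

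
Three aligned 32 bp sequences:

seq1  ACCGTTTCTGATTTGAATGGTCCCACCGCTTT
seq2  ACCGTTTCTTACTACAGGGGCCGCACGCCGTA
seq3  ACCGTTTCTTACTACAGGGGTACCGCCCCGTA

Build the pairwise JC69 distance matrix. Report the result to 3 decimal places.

seq1–seq2: 12/32 sites differ → p = 0.375, d = −0.75 ln(1 − 0.5) = 0.519860 ≈ 0.520.
seq1–seq3: 11/32 sites differ → p = 0.34375, d = −0.75 ln(1 − 0.458333) = 0.459828 ≈ 0.460.
seq2–seq3: 5/32 sites differ → p = 0.15625, d = −0.75 ln(1 − 0.208333) = 0.175211 ≈ 0.175.

d(seq1,seq2) = 0.520, d(seq1,seq3) = 0.460, d(seq2,seq3) = 0.175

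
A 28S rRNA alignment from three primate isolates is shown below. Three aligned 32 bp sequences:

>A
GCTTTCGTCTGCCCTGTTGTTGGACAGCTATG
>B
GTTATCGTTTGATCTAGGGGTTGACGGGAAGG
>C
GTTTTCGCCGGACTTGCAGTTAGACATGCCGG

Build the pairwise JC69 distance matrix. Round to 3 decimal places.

A–B: 14/32 sites differ → p = 0.4375, d = −0.75 ln(1 − 0.583333) = 0.656601 ≈ 0.657.
A–C: 13/32 sites differ → p = 0.40625, d = −0.75 ln(1 − 0.541667) = 0.585119 ≈ 0.585.
B–C: 15/32 sites differ → p = 0.46875, d = −0.75 ln(1 − 0.625) = 0.735622 ≈ 0.736.

d(A,B) = 0.657, d(A,C) = 0.585, d(B,C) = 0.736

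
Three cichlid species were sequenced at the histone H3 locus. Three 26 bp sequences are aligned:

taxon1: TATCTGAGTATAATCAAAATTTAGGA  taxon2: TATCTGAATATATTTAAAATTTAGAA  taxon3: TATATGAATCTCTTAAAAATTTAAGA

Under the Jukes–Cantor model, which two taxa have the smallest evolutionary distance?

taxon1 and taxon2

taxon1–taxon2: 4/26 differ, p = 0.154, d = 0.172.
taxon1–taxon3: 7/26 differ, p = 0.269, d = 0.334.
taxon2–taxon3: 6/26 differ, p = 0.231, d = 0.276.
The smallest distance is between taxon1 and taxon2.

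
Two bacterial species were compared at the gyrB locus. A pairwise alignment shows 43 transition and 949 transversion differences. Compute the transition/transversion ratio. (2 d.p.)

0.05

R = 43/949 = 0.045310… ≈ 0.05 (to 2 d.p.).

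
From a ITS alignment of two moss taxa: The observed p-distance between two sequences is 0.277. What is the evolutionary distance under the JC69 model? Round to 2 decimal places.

d = −(3/4) ln(1 − 4p/3) = −0.75 ln(1 − 0.369333) = −0.75 ln(0.630667)
  = −0.75 × (-0.460977) = 0.345733 substitutions/site.

0.35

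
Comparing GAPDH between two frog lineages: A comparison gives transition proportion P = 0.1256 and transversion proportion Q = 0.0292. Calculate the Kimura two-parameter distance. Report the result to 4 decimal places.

0.1796

Under the Kimura two-parameter model, d = −½ ln(1 − 2P − Q) − ¼ ln(1 − 2Q).
1 − 2P − Q = 0.7196, giving −½ ln(0.7196) = 0.164530.
1 − 2Q = 0.9416, giving −¼ ln(0.9416) = 0.015044.
d = 0.164530 + 0.015044 = 0.179574.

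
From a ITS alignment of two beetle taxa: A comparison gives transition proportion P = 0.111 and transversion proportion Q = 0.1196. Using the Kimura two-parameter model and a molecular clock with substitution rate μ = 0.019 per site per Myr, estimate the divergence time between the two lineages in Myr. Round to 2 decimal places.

Under the Kimura two-parameter model, d = −½ ln(1 − 2P − Q) − ¼ ln(1 − 2Q).
1 − 2P − Q = 0.6584, giving −½ ln(0.6584) = 0.208971.
1 − 2Q = 0.7608, giving −¼ ln(0.7608) = 0.068346.
d = 0.208971 + 0.068346 = 0.277317.
Under a molecular clock d = 2μt, so t = d/(2μ) = 0.277317 / (2 × 0.019) = 7.30 Myr.

7.30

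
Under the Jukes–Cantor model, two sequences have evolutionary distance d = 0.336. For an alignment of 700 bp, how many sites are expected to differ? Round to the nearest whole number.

190

Invert JC69: p = (3/4)(1 − e^(−4d/3)) = 0.75 × (1 − e^(-0.448)) = 0.75 × (1 − 0.638905) = 0.270821.
Expected differing sites = pL ≈ 0.270821 × 700 = 189.5747 ≈ 190.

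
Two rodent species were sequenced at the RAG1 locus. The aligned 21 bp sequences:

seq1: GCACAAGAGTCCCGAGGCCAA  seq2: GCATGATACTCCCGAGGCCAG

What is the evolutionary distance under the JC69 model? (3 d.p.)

The sequences differ at 5 of 21 sites (4, 5, 7, 9, 21), so p = 5/21 ≈ 0.238095.
d = −(3/4) ln(1 − 4p/3) = −0.75 ln(1 − 0.31746) = −0.75 ln(0.68254)
  = −0.75 × (-0.381934) = 0.286451 substitutions/site.

0.286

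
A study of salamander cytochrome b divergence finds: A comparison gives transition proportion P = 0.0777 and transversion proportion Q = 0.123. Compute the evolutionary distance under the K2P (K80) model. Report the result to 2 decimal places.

Under the Kimura two-parameter model, d = −½ ln(1 − 2P − Q) − ¼ ln(1 − 2Q).
1 − 2P − Q = 0.7216, giving −½ ln(0.7216) = 0.163142.
1 − 2Q = 0.754, giving −¼ ln(0.754) = 0.070591.
d = 0.163142 + 0.070591 = 0.233733.

0.23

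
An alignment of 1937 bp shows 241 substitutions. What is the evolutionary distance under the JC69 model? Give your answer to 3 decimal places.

p = 241/1937 ≈ 0.124419.
d = −(3/4) ln(1 − 4p/3) = −0.75 ln(1 − 0.165892) = −0.75 ln(0.834108)
  = −0.75 × (-0.181392) = 0.136044 substitutions/site.

0.136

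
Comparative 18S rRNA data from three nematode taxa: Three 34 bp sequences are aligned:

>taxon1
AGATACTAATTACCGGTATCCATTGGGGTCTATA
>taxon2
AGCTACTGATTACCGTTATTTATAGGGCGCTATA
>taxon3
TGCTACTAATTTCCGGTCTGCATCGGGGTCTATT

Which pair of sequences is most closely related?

taxon1–taxon2: 8/34 differ, p = 0.235, d = 0.282.
taxon1–taxon3: 7/34 differ, p = 0.206, d = 0.241.
taxon2–taxon3: 11/34 differ, p = 0.324, d = 0.423.
The smallest distance is between taxon1 and taxon3.

taxon1 and taxon3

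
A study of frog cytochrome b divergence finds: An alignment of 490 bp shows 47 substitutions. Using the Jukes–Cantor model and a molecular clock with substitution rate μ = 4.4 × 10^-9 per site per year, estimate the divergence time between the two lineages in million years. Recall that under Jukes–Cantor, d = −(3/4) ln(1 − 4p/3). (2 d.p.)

11.66

p = 47/490 ≈ 0.095918.
d = −(3/4) ln(1 − 4p/3) = −0.75 ln(1 − 0.127891) = −0.75 ln(0.872109)
  = −0.75 × (-0.136841) = 0.102631 substitutions/site.
Under a molecular clock d = 2μt, so t = d/(2μ) = 0.102631 / (2 × 4.4 × 10^-9) = 11.66 million years.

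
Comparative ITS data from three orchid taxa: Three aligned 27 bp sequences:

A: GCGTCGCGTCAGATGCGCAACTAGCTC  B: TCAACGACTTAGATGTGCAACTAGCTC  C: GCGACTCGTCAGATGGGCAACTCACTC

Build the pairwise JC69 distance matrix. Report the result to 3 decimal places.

A–B: 7/27 sites differ → p ≈ 0.259259, d = −0.75 ln(1 − 0.345679) = 0.318118 ≈ 0.318.
A–C: 5/27 sites differ → p ≈ 0.185185, d = −0.75 ln(1 − 0.246913) = 0.212681 ≈ 0.213.
B–C: 9/27 sites differ → p ≈ 0.333333, d = −0.75 ln(1 − 0.444444) = 0.440839 ≈ 0.441.

d(A,B) = 0.318, d(A,C) = 0.213, d(B,C) = 0.441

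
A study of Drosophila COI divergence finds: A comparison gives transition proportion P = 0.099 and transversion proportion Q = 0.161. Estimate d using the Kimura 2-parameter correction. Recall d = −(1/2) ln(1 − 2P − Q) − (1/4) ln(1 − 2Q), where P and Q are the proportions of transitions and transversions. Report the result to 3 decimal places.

Under the Kimura two-parameter model, d = −½ ln(1 − 2P − Q) − ¼ ln(1 − 2Q).
1 − 2P − Q = 0.641, giving −½ ln(0.641) = 0.222363.
1 − 2Q = 0.678, giving −¼ ln(0.678) = 0.097152.
d = 0.222363 + 0.097152 = 0.319515.

0.320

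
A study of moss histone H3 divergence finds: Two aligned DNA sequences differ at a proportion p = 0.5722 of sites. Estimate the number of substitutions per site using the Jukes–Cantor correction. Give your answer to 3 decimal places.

d = −(3/4) ln(1 − 4p/3) = −0.75 ln(1 − 0.762933) = −0.75 ln(0.237067)
  = −0.75 × (-1.439412) = 1.079559 substitutions/site.

1.080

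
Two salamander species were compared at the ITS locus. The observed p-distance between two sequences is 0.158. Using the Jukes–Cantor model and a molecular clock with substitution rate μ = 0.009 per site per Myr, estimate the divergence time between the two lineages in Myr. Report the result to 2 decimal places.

d = −(3/4) ln(1 − 4p/3) = −0.75 ln(1 − 0.210667) = −0.75 ln(0.789333)
  = −0.75 × (-0.236567) = 0.177425 substitutions/site.
Under a molecular clock d = 2μt, so t = d/(2μ) = 0.177425 / (2 × 0.009) = 9.86 Myr.

9.86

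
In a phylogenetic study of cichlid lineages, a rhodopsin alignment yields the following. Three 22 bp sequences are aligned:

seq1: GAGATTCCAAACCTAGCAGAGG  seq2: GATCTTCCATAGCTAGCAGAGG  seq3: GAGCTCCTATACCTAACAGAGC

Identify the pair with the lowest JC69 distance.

seq1–seq2: 4/22 differ, p = 0.182, d = 0.208.
seq1–seq3: 6/22 differ, p = 0.273, d = 0.339.
seq2–seq3: 6/22 differ, p = 0.273, d = 0.339.
The smallest distance is between seq1 and seq2.

seq1 and seq2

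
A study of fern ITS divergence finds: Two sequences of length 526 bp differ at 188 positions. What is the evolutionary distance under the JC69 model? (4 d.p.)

0.4855

p = 188/526 ≈ 0.357414.
d = −(3/4) ln(1 − 4p/3) = −0.75 ln(1 − 0.476552) = −0.75 ln(0.523448)
  = −0.75 × (-0.647318) = 0.485489 substitutions/site.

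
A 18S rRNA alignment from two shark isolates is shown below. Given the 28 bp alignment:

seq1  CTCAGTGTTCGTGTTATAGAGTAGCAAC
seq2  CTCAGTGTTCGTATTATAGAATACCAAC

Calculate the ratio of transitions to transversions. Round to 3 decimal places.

2.000

Transitions are A↔G and C↔T; transversions are all other mismatches.
Transitions: 2. Transversions: 1.
R = 2/1 = 2.000.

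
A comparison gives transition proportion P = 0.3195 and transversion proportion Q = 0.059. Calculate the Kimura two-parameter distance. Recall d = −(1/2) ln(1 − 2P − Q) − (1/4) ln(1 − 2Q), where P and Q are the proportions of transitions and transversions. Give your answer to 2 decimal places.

Under the Kimura two-parameter model, d = −½ ln(1 − 2P − Q) − ¼ ln(1 − 2Q).
1 − 2P − Q = 0.302, giving −½ ln(0.302) = 0.598664.
1 − 2Q = 0.882, giving −¼ ln(0.882) = 0.031391.
d = 0.598664 + 0.031391 = 0.630055.

0.63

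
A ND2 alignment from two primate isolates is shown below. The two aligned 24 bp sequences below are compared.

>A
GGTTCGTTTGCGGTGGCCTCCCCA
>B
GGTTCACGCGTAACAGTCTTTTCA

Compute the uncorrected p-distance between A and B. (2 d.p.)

0.54

The sequences differ at 13 of 24 positions.
p = 13/24 = 0.541666… ≈ 0.54 (to 2 d.p.).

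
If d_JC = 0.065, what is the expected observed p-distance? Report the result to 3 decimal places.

0.062

p = (3/4)(1 − e^(−4d/3)) = 0.75 × (1 − e^(-0.086667)) = 0.75 × (1 − 0.916982) = 0.062264.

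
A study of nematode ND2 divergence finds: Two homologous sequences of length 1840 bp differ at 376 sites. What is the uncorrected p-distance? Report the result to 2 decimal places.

p = 376/1840 = 0.204347… ≈ 0.20 (to 2 d.p.).

0.20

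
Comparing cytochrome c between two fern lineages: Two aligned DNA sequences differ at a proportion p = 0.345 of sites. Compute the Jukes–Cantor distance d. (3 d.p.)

0.462

d = −(3/4) ln(1 − 4p/3) = −0.75 ln(1 − 0.46) = −0.75 ln(0.54)
  = −0.75 × (-0.616186) = 0.462140 substitutions/site.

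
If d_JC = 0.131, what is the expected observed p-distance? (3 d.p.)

p = (3/4)(1 − e^(−4d/3)) = 0.75 × (1 − e^(-0.174667)) = 0.75 × (1 − 0.839737) = 0.120197.

0.120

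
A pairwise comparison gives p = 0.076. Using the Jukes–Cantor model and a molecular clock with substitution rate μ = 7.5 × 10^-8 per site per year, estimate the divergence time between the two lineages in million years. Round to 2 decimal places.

0.53

d = −(3/4) ln(1 − 4p/3) = −0.75 ln(1 − 0.101333) = −0.75 ln(0.898667)
  = −0.75 × (-0.106843) = 0.080132 substitutions/site.
Under a molecular clock d = 2μt, so t = d/(2μ) = 0.080132 / (2 × 7.5 × 10^-8) = 0.53 million years.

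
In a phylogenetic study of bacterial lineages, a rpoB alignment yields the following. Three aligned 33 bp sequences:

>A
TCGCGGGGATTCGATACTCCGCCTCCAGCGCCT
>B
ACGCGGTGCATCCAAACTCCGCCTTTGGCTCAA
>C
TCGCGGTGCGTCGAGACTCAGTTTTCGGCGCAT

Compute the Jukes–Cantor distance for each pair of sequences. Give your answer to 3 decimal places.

A–B: 12/33 sites differ → p ≈ 0.363636, d = −0.75 ln(1 − 0.484848) = 0.497470 ≈ 0.497.
A–C: 10/33 sites differ → p ≈ 0.30303, d = −0.75 ln(1 − 0.40404) = 0.388186 ≈ 0.388.
B–C: 10/33 sites differ → p ≈ 0.30303, d = −0.75 ln(1 − 0.40404) = 0.388186 ≈ 0.388.

d(A,B) = 0.497, d(A,C) = 0.388, d(B,C) = 0.388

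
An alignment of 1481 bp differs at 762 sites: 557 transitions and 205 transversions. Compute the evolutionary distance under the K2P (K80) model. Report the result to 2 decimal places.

1.19

P = 557/1481 ≈ 0.376097 and Q = 205/1481 ≈ 0.13842.
Under the Kimura two-parameter model, d = −½ ln(1 − 2P − Q) − ¼ ln(1 − 2Q).
1 − 2P − Q = 0.109386, giving −½ ln(0.109386) = 1.106436.
1 − 2Q = 0.72316, giving −¼ ln(0.72316) = 0.081031.
d = 1.106436 + 0.081031 = 1.187467.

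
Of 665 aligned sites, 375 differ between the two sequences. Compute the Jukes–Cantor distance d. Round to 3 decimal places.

p = 375/665 ≈ 0.56391.
d = −(3/4) ln(1 − 4p/3) = −0.75 ln(1 − 0.75188) = −0.75 ln(0.24812)
  = −0.75 × (-1.393843) = 1.045382 substitutions/site.

1.045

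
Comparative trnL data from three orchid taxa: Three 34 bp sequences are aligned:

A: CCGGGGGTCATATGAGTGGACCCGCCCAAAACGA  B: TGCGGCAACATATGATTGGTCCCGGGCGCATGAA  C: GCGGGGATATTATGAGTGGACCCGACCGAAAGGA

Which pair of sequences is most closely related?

A and C

A–B: 15/34 differ, p = 0.441, d = 0.665.
A–C: 7/34 differ, p = 0.206, d = 0.241.
B–C: 14/34 differ, p = 0.412, d = 0.597.
The smallest distance is between A and C.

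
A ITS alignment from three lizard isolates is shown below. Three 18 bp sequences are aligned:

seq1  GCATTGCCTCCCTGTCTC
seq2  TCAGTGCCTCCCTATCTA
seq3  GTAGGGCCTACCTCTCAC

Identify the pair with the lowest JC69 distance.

seq1–seq2: 4/18 differ, p = 0.222, d = 0.264.
seq1–seq3: 6/18 differ, p = 0.333, d = 0.441.
seq2–seq3: 7/18 differ, p = 0.389, d = 0.548.
The smallest distance is between seq1 and seq2.

seq1 and seq2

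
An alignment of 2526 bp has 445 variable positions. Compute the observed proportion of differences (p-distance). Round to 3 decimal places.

0.176

p = 445/2526 = 0.176167… ≈ 0.176 (to 3 d.p.).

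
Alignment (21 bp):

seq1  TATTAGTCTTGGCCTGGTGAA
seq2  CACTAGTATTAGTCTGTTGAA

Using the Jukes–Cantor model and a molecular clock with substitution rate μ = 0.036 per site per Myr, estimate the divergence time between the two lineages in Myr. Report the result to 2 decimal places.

The sequences differ at 6 of 21 sites (1, 3, 8, 11, 13, 17), so p = 6/21 ≈ 0.285714.
d = −(3/4) ln(1 − 4p/3) = −0.75 ln(1 − 0.380952) = −0.75 ln(0.619048)
  = −0.75 × (-0.479572) = 0.359679 substitutions/site.
Under a molecular clock d = 2μt, so t = d/(2μ) = 0.359679 / (2 × 0.036) = 5.00 Myr.

5.00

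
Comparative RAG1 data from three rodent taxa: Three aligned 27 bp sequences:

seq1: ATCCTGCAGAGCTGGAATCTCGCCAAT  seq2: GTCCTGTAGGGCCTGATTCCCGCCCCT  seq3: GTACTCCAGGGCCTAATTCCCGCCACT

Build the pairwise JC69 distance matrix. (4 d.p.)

seq1–seq2: 9/27 sites differ → p ≈ 0.333333, d = −0.75 ln(1 − 0.444444) = 0.440839 ≈ 0.4408.
seq1–seq3: 10/27 sites differ → p ≈ 0.37037, d = −0.75 ln(1 − 0.493827) = 0.510658 ≈ 0.5107.
seq2–seq3: 5/27 sites differ → p ≈ 0.185185, d = −0.75 ln(1 − 0.246913) = 0.212681 ≈ 0.2127.

d(seq1,seq2) = 0.4408, d(seq1,seq3) = 0.5107, d(seq2,seq3) = 0.2127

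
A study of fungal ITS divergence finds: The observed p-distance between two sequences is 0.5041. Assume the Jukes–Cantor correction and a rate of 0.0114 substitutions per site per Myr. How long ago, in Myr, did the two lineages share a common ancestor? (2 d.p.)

36.68

d = −(3/4) ln(1 − 4p/3) = −0.75 ln(1 − 0.672133) = −0.75 ln(0.327867)
  = −0.75 × (-1.115147) = 0.836360 substitutions/site.
Under a molecular clock d = 2μt, so t = d/(2μ) = 0.836360 / (2 × 0.0114) = 36.68 Myr.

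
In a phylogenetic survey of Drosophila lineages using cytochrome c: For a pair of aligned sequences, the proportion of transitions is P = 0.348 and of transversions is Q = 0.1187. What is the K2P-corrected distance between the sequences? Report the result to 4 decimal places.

0.9106

Under the Kimura two-parameter model, d = −½ ln(1 − 2P − Q) − ¼ ln(1 − 2Q).
1 − 2P − Q = 0.1853, giving −½ ln(0.1853) = 0.842890.
1 − 2Q = 0.7626, giving −¼ ln(0.7626) = 0.067755.
d = 0.842890 + 0.067755 = 0.910645.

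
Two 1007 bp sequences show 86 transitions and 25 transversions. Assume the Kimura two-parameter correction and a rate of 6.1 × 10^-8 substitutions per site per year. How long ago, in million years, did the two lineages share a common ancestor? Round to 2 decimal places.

P = 86/1007 ≈ 0.085402 and Q = 25/1007 ≈ 0.024826.
Under the Kimura two-parameter model, d = −½ ln(1 − 2P − Q) − ¼ ln(1 − 2Q).
1 − 2P − Q = 0.80437, giving −½ ln(0.80437) = 0.108848.
1 − 2Q = 0.950348, giving −¼ ln(0.950348) = 0.012732.
d = 0.108848 + 0.012732 = 0.121580.
Under a molecular clock d = 2μt, so t = d/(2μ) = 0.121580 / (2 × 6.1 × 10^-8) = 1.00 million years.

1.00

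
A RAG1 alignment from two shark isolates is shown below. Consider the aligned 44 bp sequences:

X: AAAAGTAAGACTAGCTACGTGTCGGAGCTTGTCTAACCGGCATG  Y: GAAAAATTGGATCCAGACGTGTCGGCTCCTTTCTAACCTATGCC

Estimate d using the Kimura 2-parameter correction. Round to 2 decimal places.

Of 44 sites, 8 differences are transitions and 13 are transversions, so P = 8/44 ≈ 0.181818 and Q = 13/44 ≈ 0.295455.
Under the Kimura two-parameter model, d = −½ ln(1 − 2P − Q) − ¼ ln(1 − 2Q).
1 − 2P − Q = 0.340909, giving −½ ln(0.340909) = 0.538070.
1 − 2Q = 0.40909, giving −¼ ln(0.40909) = 0.223455.
d = 0.538070 + 0.223455 = 0.761525.

0.76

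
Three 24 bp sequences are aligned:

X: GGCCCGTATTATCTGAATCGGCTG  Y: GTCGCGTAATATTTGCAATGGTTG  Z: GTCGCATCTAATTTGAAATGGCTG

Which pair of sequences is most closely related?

X–Y: 8/24 differ, p = 0.333, d = 0.441.
X–Z: 8/24 differ, p = 0.333, d = 0.441.
Y–Z: 6/24 differ, p = 0.250, d = 0.304.
The smallest distance is between Y and Z.

Y and Z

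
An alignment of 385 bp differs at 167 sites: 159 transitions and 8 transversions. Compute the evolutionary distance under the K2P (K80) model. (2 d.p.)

P = 159/385 ≈ 0.412987 and Q = 8/385 ≈ 0.020779.
Under the Kimura two-parameter model, d = −½ ln(1 − 2P − Q) − ¼ ln(1 − 2Q).
1 − 2P − Q = 0.153247, giving −½ ln(0.153247) = 0.937852.
1 − 2Q = 0.958442, giving −¼ ln(0.958442) = 0.010612.
d = 0.937852 + 0.010612 = 0.948464.

0.95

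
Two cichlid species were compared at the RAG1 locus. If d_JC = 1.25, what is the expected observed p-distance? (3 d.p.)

p = (3/4)(1 − e^(−4d/3)) = 0.75 × (1 − e^(-1.666667)) = 0.75 × (1 − 0.188876) = 0.608343.

0.608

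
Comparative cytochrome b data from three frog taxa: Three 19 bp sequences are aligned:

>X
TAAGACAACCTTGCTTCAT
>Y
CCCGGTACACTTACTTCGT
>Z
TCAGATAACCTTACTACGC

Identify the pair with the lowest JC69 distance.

X–Y: 9/19 differ, p = 0.474, d = 0.749.
X–Z: 6/19 differ, p = 0.316, d = 0.410.
Y–Z: 7/19 differ, p = 0.368, d = 0.507.
The smallest distance is between X and Z.

X and Z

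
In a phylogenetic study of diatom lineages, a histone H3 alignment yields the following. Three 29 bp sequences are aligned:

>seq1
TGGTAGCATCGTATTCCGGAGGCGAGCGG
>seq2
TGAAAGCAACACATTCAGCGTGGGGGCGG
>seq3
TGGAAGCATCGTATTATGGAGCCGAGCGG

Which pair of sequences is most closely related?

seq1–seq2: 11/29 differ, p = 0.379, d = 0.529.
seq1–seq3: 4/29 differ, p = 0.138, d = 0.152.
seq2–seq3: 12/29 differ, p = 0.414, d = 0.602.
The smallest distance is between seq1 and seq3.

seq1 and seq3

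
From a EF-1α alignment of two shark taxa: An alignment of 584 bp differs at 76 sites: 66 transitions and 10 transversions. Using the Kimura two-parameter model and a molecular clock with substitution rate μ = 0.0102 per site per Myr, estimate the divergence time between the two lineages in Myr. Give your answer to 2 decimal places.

7.26

P = 66/584 ≈ 0.113014 and Q = 10/584 ≈ 0.017123.
Under the Kimura two-parameter model, d = −½ ln(1 − 2P − Q) − ¼ ln(1 − 2Q).
1 − 2P − Q = 0.756849, giving −½ ln(0.756849) = 0.139296.
1 − 2Q = 0.965754, giving −¼ ln(0.965754) = 0.008712.
d = 0.139296 + 0.008712 = 0.148008.
Under a molecular clock d = 2μt, so t = d/(2μ) = 0.148008 / (2 × 0.0102) = 7.26 Myr.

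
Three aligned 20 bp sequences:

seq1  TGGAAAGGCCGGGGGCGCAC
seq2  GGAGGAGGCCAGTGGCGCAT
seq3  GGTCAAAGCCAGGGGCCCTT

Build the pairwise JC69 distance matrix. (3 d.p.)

seq1–seq2: 7/20 sites differ → p = 0.35, d = −0.75 ln(1 − 0.466667) = 0.471457 ≈ 0.471.
seq1–seq3: 8/20 sites differ → p = 0.4, d = −0.75 ln(1 − 0.533333) = 0.571605 ≈ 0.572.
seq2–seq3: 7/20 sites differ → p = 0.35, d = −0.75 ln(1 − 0.466667) = 0.471457 ≈ 0.471.

d(seq1,seq2) = 0.471, d(seq1,seq3) = 0.572, d(seq2,seq3) = 0.471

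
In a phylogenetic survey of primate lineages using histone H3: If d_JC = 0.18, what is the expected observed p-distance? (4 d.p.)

p = (3/4)(1 − e^(−4d/3)) = 0.75 × (1 − e^(-0.24)) = 0.75 × (1 − 0.786628) = 0.160029.

0.1600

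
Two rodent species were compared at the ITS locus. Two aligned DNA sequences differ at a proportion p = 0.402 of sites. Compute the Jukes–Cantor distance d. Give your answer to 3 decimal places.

d = −(3/4) ln(1 − 4p/3) = −0.75 ln(1 − 0.536) = −0.75 ln(0.464)
  = −0.75 × (-0.767871) = 0.575903 substitutions/site.

0.576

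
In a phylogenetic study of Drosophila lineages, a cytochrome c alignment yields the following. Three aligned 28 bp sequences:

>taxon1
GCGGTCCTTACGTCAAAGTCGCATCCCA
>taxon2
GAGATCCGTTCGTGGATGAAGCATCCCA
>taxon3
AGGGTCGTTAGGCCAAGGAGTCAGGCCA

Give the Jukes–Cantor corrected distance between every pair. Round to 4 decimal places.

d(taxon1,taxon2) = 0.4197, d(taxon1,taxon3) = 0.5565, d(taxon2,taxon3) = 0.9396

taxon1–taxon2: 9/28 sites differ → p ≈ 0.321429, d = −0.75 ln(1 − 0.428572) = 0.419713 ≈ 0.4197.
taxon1–taxon3: 11/28 sites differ → p ≈ 0.392857, d = −0.75 ln(1 − 0.523809) = 0.556452 ≈ 0.5565.
taxon2–taxon3: 15/28 sites differ → p ≈ 0.535714, d = −0.75 ln(1 − 0.714285) = 0.939570 ≈ 0.9396.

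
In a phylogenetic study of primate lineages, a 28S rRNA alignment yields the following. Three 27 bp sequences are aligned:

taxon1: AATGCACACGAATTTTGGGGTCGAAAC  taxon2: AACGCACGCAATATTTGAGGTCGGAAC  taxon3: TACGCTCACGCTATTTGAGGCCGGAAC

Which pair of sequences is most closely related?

taxon2 and taxon3

taxon1–taxon2: 7/27 differ, p = 0.259, d = 0.318.
taxon1–taxon3: 9/27 differ, p = 0.333, d = 0.441.
taxon2–taxon3: 6/27 differ, p = 0.222, d = 0.264.
The smallest distance is between taxon2 and taxon3.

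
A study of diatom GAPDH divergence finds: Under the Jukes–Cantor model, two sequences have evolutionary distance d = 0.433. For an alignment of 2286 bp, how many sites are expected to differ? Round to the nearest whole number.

Invert JC69: p = (3/4)(1 − e^(−4d/3)) = 0.75 × (1 − e^(-0.577333)) = 0.75 × (1 − 0.561394) = 0.328955.
Expected differing sites = pL ≈ 0.328955 × 2286 = 751.99113 ≈ 752.

752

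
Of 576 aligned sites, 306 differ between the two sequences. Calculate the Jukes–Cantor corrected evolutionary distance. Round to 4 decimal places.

0.9241

p = 306/576 = 0.53125.
d = −(3/4) ln(1 − 4p/3) = −0.75 ln(1 − 0.708333) = −0.75 ln(0.291667)
  = −0.75 × (-1.232143) = 0.924107 substitutions/site.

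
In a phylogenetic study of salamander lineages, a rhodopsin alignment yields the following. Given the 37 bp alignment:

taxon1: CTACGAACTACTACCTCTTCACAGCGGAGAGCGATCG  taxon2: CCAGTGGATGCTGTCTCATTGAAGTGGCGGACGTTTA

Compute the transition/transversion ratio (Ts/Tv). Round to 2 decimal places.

1.86

Transitions are A↔G and C↔T; transversions are all other mismatches.
Transitions: 13. Transversions: 7.
R = 13/7 = 1.857142… ≈ 1.86 (to 2 d.p.).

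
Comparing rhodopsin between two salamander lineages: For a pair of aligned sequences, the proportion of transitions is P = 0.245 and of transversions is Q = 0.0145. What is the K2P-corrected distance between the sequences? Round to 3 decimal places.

0.358

Under the Kimura two-parameter model, d = −½ ln(1 − 2P − Q) − ¼ ln(1 − 2Q).
1 − 2P − Q = 0.4955, giving −½ ln(0.4955) = 0.351094.
1 − 2Q = 0.971, giving −¼ ln(0.971) = 0.007357.
d = 0.351094 + 0.007357 = 0.358451.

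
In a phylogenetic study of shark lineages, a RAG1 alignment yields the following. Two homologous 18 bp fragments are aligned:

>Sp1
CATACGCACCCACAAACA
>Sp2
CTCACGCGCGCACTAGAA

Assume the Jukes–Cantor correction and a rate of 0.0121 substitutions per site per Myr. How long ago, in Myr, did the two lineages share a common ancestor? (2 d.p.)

22.65

The sequences differ at 7 of 18 sites (2, 3, 8, 10, 14, 16, 17), so p = 7/18 ≈ 0.388889.
d = −(3/4) ln(1 − 4p/3) = −0.75 ln(1 − 0.518519) = −0.75 ln(0.481481)
  = −0.75 × (-0.730889) = 0.548167 substitutions/site.
Under a molecular clock d = 2μt, so t = d/(2μ) = 0.548167 / (2 × 0.0121) = 22.65 Myr.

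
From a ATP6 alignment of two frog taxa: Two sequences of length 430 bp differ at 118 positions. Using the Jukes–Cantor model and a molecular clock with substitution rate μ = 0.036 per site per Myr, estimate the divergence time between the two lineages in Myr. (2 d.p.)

p = 118/430 ≈ 0.274419.
d = −(3/4) ln(1 − 4p/3) = −0.75 ln(1 − 0.365892) = −0.75 ln(0.634108)
  = −0.75 × (-0.455536) = 0.341652 substitutions/site.
Under a molecular clock d = 2μt, so t = d/(2μ) = 0.341652 / (2 × 0.036) = 4.75 Myr.

4.75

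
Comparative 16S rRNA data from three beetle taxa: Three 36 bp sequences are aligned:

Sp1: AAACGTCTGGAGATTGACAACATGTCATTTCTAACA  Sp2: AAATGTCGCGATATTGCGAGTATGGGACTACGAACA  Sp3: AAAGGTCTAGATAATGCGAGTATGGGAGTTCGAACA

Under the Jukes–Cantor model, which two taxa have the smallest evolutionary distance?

Sp1–Sp2: 13/36 differ, p = 0.361, d = 0.493.
Sp1–Sp3: 12/36 differ, p = 0.333, d = 0.441.
Sp2–Sp3: 6/36 differ, p = 0.167, d = 0.188.
The smallest distance is between Sp2 and Sp3.

Sp2 and Sp3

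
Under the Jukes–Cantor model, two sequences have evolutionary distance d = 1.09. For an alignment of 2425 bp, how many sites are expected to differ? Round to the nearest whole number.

1394

Invert JC69: p = (3/4)(1 − e^(−4d/3)) = 0.75 × (1 − e^(-1.453333)) = 0.75 × (1 − 0.233790) = 0.574658.
Expected differing sites = pL ≈ 0.574658 × 2425 = 1393.54565 ≈ 1394.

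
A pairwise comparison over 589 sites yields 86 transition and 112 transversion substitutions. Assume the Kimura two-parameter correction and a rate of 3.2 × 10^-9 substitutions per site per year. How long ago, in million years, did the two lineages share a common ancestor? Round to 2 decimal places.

P = 86/589 ≈ 0.14601 and Q = 112/589 ≈ 0.190153.
Under the Kimura two-parameter model, d = −½ ln(1 − 2P − Q) − ¼ ln(1 − 2Q).
1 − 2P − Q = 0.517827, giving −½ ln(0.517827) = 0.329057.
1 − 2Q = 0.619694, giving −¼ ln(0.619694) = 0.119632.
d = 0.329057 + 0.119632 = 0.448689.
Under a molecular clock d = 2μt, so t = d/(2μ) = 0.448689 / (2 × 3.2 × 10^-9) = 70.11 million years.

70.11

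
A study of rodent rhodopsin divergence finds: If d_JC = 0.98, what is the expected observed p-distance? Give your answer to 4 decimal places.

0.5470

p = (3/4)(1 − e^(−4d/3)) = 0.75 × (1 − e^(-1.306667)) = 0.75 × (1 − 0.270721) = 0.546959.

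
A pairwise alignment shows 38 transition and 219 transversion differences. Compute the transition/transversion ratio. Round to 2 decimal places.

0.17

R = 38/219 = 0.173515… ≈ 0.17 (to 2 d.p.).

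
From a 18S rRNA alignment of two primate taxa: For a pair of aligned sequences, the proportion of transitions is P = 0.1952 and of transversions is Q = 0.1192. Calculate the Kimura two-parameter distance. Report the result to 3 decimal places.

Under the Kimura two-parameter model, d = −½ ln(1 − 2P − Q) − ¼ ln(1 − 2Q).
1 − 2P − Q = 0.4904, giving −½ ln(0.4904) = 0.356267.
1 − 2Q = 0.7616, giving −¼ ln(0.7616) = 0.068083.
d = 0.356267 + 0.068083 = 0.424350.

0.424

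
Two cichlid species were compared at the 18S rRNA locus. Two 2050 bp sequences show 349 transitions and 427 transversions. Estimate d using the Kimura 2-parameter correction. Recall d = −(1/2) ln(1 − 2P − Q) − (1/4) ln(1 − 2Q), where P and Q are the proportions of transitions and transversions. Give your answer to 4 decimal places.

0.5326

P = 349/2050 ≈ 0.170244 and Q = 427/2050 ≈ 0.208293.
Under the Kimura two-parameter model, d = −½ ln(1 − 2P − Q) − ¼ ln(1 − 2Q).
1 − 2P − Q = 0.451219, giving −½ ln(0.451219) = 0.397901.
1 − 2Q = 0.583414, giving −¼ ln(0.583414) = 0.134715.
d = 0.397901 + 0.134715 = 0.532616.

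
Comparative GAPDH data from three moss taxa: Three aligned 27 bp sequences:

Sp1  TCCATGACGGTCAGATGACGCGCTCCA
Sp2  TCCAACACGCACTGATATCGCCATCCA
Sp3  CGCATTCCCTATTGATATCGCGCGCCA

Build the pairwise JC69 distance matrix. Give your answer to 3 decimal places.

d(Sp1,Sp2) = 0.441, d(Sp1,Sp3) = 0.673, d(Sp2,Sp3) = 0.588

Sp1–Sp2: 9/27 sites differ → p ≈ 0.333333, d = −0.75 ln(1 − 0.444444) = 0.440839 ≈ 0.441.
Sp1–Sp3: 12/27 sites differ → p ≈ 0.444444, d = −0.75 ln(1 − 0.592592) = 0.673455 ≈ 0.673.
Sp2–Sp3: 11/27 sites differ → p ≈ 0.407407, d = −0.75 ln(1 − 0.543209) = 0.587647 ≈ 0.588.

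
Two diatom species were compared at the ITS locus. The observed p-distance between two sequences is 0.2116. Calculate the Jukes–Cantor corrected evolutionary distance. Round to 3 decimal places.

0.249

d = −(3/4) ln(1 − 4p/3) = −0.75 ln(1 − 0.282133) = −0.75 ln(0.717867)
  = −0.75 × (-0.331471) = 0.248603 substitutions/site.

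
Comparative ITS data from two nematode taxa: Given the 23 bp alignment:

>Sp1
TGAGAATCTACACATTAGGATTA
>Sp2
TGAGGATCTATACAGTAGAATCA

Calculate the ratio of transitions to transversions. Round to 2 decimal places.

4.00

Transitions are A↔G and C↔T; transversions are all other mismatches.
Transitions: 4. Transversions: 1.
R = 4/1 = 4.00.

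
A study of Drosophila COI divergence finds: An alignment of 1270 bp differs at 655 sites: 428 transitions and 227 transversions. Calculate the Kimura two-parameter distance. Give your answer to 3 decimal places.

P = 428/1270 ≈ 0.337008 and Q = 227/1270 ≈ 0.17874.
Under the Kimura two-parameter model, d = −½ ln(1 − 2P − Q) − ¼ ln(1 − 2Q).
1 − 2P − Q = 0.147244, giving −½ ln(0.147244) = 0.957832.
1 − 2Q = 0.64252, giving −¼ ln(0.64252) = 0.110589.
d = 0.957832 + 0.110589 = 1.068421.

1.068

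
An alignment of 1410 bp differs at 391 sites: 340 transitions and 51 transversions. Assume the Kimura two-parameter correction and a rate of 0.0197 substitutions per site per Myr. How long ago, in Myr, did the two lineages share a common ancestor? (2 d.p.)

P = 340/1410 ≈ 0.241135 and Q = 51/1410 ≈ 0.03617.
Under the Kimura two-parameter model, d = −½ ln(1 − 2P − Q) − ¼ ln(1 − 2Q).
1 − 2P − Q = 0.48156, giving −½ ln(0.48156) = 0.365362.
1 − 2Q = 0.92766, giving −¼ ln(0.92766) = 0.018772.
d = 0.365362 + 0.018772 = 0.384134.
Under a molecular clock d = 2μt, so t = d/(2μ) = 0.384134 / (2 × 0.0197) = 9.75 Myr.

9.75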